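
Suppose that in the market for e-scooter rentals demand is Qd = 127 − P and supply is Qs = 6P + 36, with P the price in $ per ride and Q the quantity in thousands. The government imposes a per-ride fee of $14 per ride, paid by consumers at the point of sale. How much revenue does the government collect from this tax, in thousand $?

Before the tax: set 127 − P = 6P + 36 → P* = $13, Q* = 114.
With the tax collected from consumers, demand (in seller-price terms) shifts: Qd = 127 − (P + 14).
Solving gives Q = 102 with consumers paying $25 and producers receiving $11 (the $14 wedge).
Revenue = t · Q = 14 · 102 = $1428.

Tax revenue = $1428 thousand.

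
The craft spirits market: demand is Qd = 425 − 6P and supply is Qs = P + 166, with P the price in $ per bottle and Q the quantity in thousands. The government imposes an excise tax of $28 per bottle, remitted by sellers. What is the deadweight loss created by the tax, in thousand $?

Without the tax, 425 − 6P = P + 166 gives 7P = 259, so P* = $37 and Q* = 203.
With the tax collected from sellers, supply shifts: Qs = (P − 28) + 166.
New equilibrium: buyers pay $41, sellers receive $13, Q = 179. (Wedge: Pb − Ps = 28.)
Quantity falls by |ΔQ| = |203 − 179| = 24.
DWL = ½ · t · |ΔQ| = ½ · 28 · 24 = $336.

Deadweight loss = $336 thousand.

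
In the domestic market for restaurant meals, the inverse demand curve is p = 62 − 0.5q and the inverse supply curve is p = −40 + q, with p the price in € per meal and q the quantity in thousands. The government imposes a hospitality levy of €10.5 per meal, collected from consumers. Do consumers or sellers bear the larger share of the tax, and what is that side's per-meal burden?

Rewrite in direct form: qd = 124 − 2p and qs = p + 40.
Before the tax: set 124 − 2p = p + 40 → p* = €28, q* = 68.
With the tax collected from consumers, demand (in seller-price terms) shifts: qd = 124 − 2(p + 10.5).
New equilibrium: consumers pay €31.5, sellers receive €21, q = 61. (Wedge: pb − ps = 10.5.)
Per-meal burden: consumers €3.5, sellers €7.
Sellers take the larger share because supply is less price-elastic here (demand slope 2 vs supply slope 1).
The less price-elastic side of the market bears the larger share of a per-unit tax.

Sellers bear the larger share: €7 per meal.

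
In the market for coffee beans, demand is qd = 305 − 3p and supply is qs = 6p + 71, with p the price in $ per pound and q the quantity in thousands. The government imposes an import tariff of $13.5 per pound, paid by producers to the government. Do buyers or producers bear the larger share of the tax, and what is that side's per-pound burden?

Buyers bear the larger share: $9 per pound.

Without the tax, 305 − 3p = 6p + 71 gives 9p = 234, so p* = $26 and q* = 227.
With the tax collected from producers, supply shifts: qs = 6(p − 13.5) + 71.
Solving gives q = 200 with buyers paying $35 and producers receiving $21.5 (the $13.5 wedge).
Per-pound burden: buyers $9, producers $4.5.
Buyers take the larger share because demand is less price-elastic here (demand slope 3 vs supply slope 6).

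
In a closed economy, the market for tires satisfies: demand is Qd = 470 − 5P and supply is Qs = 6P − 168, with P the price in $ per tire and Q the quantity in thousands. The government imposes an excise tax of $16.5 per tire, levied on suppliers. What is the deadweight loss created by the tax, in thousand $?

Before the tax: set 470 − 5P = 6P − 168 → P* = $58, Q* = 180.
With the tax collected from suppliers, supply shifts: Qs = 6(P − 16.5) − 168.
Solving gives Q = 135 with consumers paying $67 and suppliers receiving $50.5 (the $16.5 wedge).
Quantity falls by |ΔQ| = |180 − 135| = 45.
DWL = ½ · t · |ΔQ| = ½ · 16.5 · 45 = $371.25.

Deadweight loss = $371.25 thousand.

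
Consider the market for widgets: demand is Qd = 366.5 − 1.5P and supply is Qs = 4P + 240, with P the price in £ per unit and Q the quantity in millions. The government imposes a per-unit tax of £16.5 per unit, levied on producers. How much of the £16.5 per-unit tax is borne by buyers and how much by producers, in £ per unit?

Without the tax, 366.5 − 1.5P = 4P + 240 gives 5.5P = 126.5, so P* = £23 and Q* = 332.
With the tax collected from producers, supply shifts: Qs = 4(P − 16.5) + 240.
Solving gives Q = 314 with buyers paying £35 and producers receiving £18.5 (the £16.5 wedge).
Burden on buyers: £12; on producers: £4.5. (They sum to £16.5.)
The less price-elastic side of the market bears the larger share of a per-unit tax.

Buyers bear £12 per unit; producers bear £4.5 per unit.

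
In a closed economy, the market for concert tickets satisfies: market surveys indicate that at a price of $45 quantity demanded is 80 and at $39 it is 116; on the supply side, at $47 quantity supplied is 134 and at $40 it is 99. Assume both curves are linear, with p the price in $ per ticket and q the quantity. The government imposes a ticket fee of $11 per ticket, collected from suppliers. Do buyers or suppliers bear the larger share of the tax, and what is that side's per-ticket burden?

Suppliers bear the larger share: $6 per ticket.

Demand slope: (116 − 80)/(39 − 45) = -6, so qd = 350 − 6p.
Supply slope: (99 − 134)/(40 − 47) = 5, so qs = 5p − 101.
Without the tax, 350 − 6p = 5p − 101 gives 11p = 451, so p* = $41 and q* = 104.
With the tax collected from suppliers, supply shifts: qs = 5(p − 11) − 101.
New equilibrium: buyers pay $46, suppliers receive $35, q = 74. (Wedge: pb − ps = 11.)
Per-ticket burden: buyers $5, suppliers $6.
Suppliers take the larger share because supply is less price-elastic here (demand slope 6 vs supply slope 5).
The less price-elastic side of the market bears the larger share of a per-unit tax.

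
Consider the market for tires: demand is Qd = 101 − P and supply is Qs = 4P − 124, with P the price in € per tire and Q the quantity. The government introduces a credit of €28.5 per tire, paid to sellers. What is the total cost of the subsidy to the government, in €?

Without the subsidy, 101 − P = 4P − 124 gives 5P = 225, so P* = €45 and Q* = 56.
With a per-unit subsidy paid to sellers, each receives P + 28.5 per unit sold, so supply becomes Qs = 4(P + 28.5) − 124.
New equilibrium: consumers pay €22.2, sellers receive €50.7, Q = 78.8. (Wedge: Pb − Ps = −28.5.)
Outlay = t · Q = 28.5 · 78.8 = €2245.8.

Government outlay = €2245.8.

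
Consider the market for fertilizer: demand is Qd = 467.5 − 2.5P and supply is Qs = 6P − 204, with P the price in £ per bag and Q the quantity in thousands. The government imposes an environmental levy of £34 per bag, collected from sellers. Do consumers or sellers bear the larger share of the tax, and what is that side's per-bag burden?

Without the tax, 467.5 − 2.5P = 6P − 204 gives 8.5P = 671.5, so P* = £79 and Q* = 270.
With the tax collected from sellers, supply shifts: Qs = 6(P − 34) − 204.
New equilibrium: consumers pay £103, sellers receive £69, Q = 210. (Wedge: Pb − Ps = 34.)
Per-bag burden: consumers £24, sellers £10.
Consumers take the larger share because demand is less price-elastic here (demand slope 2.5 vs supply slope 6).

Consumers bear the larger share: £24 per bag.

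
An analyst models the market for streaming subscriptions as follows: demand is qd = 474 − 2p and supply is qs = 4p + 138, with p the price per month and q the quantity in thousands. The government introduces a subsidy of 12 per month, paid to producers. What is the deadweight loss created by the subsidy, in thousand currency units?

Before the subsidy: set 474 − 2p = 4p + 138 → p* = 56, q* = 362.
With a per-unit subsidy paid to producers, each receives p + 12 per unit sold, so supply becomes qs = 4(p + 12) + 138.
New equilibrium: consumers pay 48, producers receive 60, q = 378. (Wedge: pb − ps = −12.)
Quantity rises by |ΔQ| = |362 − 378| = 16.
DWL = ½ · t · |ΔQ| = ½ · 12 · 16 = 96.

Deadweight loss = 96 thousand.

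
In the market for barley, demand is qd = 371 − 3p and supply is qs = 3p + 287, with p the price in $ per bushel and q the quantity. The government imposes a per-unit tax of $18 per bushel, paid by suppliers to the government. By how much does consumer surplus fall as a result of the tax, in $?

Consumer surplus falls by $2839.5.

Without the tax, 371 − 3p = 3p + 287 gives 6p = 84, so p* = $14 and q* = 329.
With the tax collected from suppliers, supply shifts: qs = 3(p − 18) + 287.
Solving gives q = 302 with buyers paying $23 and suppliers receiving $5 (the $18 wedge).
ΔCS is the trapezoid between Q = 302 and Q = 329 of height $9: ½ · (329 + 302) · 9 = $2839.5.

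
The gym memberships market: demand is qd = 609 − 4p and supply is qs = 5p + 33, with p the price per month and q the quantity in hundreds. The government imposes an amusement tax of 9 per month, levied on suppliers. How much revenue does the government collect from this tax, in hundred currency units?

Tax revenue = 2997 hundred.

Without the tax, 609 − 4p = 5p + 33 gives 9p = 576, so p* = 64 and q* = 353.
With the tax collected from suppliers, supply shifts: qs = 5(p − 9) + 33.
Solving gives q = 333 with buyers paying 69 and suppliers receiving 60 (the 9 wedge).
Revenue = t · Q = 9 · 333 = 2997.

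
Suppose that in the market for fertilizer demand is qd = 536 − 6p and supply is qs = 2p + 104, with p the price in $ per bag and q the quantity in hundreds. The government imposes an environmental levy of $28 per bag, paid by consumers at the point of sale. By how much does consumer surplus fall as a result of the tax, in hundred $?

Consumer surplus falls by $1337 hundred.

Before the tax: set 536 − 6p = 2p + 104 → p* = $54, q* = 212.
With the tax collected from consumers, demand (in seller-price terms) shifts: qd = 536 − 6(p + 28).
Solving gives q = 170 with consumers paying $61 and suppliers receiving $33 (the $28 wedge).
ΔCS is the trapezoid between Q = 170 and Q = 212 of height $7: ½ · (212 + 170) · 7 = $1337.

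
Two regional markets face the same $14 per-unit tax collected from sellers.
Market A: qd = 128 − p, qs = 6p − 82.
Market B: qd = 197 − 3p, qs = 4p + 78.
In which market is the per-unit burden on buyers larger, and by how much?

Market A: pre-tax p* = $30, q* = 98; post-tax q = 86; per-unit burden on buyers = $12.
Market B: pre-tax p* = $17, q* = 146; post-tax q = 122; per-unit burden on buyers = $8.
Difference: $12 vs $8 → market A is larger by $4.

Market A, by $4.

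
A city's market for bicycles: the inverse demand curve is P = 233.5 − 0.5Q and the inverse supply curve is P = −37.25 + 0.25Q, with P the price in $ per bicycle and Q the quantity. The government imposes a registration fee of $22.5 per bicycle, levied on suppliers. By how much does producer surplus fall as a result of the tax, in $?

Producer surplus falls by $2595.

Inverting to Q(P) form: Qd = 467 − 2P; Qs = 4P + 149.
Before the tax: set 467 − 2P = 4P + 149 → P* = $53, Q* = 361.
With the tax collected from suppliers, supply shifts: Qs = 4(P − 22.5) + 149.
Solving gives Q = 331 with buyers paying $68 and suppliers receiving $45.5 (the $22.5 wedge).
ΔPS is the trapezoid between Q = 331 and Q = 361 of height $7.5: ½ · (361 + 331) · 7.5 = $2595.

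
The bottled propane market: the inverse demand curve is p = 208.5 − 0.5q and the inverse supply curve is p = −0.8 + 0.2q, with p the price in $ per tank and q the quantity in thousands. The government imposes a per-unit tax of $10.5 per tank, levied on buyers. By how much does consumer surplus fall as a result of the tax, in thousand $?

Consumer surplus falls by $2186.25 thousand.

Rewrite in direct form: qd = 417 − 2p and qs = 5p + 4.
Without the tax, 417 − 2p = 5p + 4 gives 7p = 413, so p* = $59 and q* = 299.
With the tax collected from buyers, demand (in seller-price terms) shifts: qd = 417 − 2(p + 10.5).
Solving gives q = 284 with buyers paying $66.5 and suppliers receiving $56 (the $10.5 wedge).
ΔCS is the trapezoid between Q = 284 and Q = 299 of height $7.5: ½ · (299 + 284) · 7.5 = $2186.25.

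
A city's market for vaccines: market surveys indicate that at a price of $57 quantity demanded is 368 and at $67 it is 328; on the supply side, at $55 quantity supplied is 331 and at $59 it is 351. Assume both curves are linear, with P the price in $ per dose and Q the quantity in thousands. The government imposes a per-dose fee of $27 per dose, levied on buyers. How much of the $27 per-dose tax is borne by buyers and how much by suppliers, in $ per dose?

Demand slope: (328 − 368)/(67 − 57) = -4, so Qd = 596 − 4P.
Supply slope: (351 − 331)/(59 − 55) = 5, so Qs = 5P + 56.
Before the tax: set 596 − 4P = 5P + 56 → P* = $60, Q* = 356.
With the tax collected from buyers, demand (in seller-price terms) shifts: Qd = 596 − 4(P + 27).
Solving gives Q = 296 with buyers paying $75 and suppliers receiving $48 (the $27 wedge).
Burden on buyers: $15; on suppliers: $12. (They sum to $27.)
The less price-elastic side of the market bears the larger share of a per-unit tax.

Buyers bear $15 per dose; suppliers bear $12 per dose.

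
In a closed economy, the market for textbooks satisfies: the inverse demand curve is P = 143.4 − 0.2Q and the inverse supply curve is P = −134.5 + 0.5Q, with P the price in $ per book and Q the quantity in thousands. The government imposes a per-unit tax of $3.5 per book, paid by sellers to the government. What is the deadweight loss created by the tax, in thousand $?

Deadweight loss = $8.75 thousand.

Inverting to Q(P) form: Qd = 717 − 5P; Qs = 2P + 269.
Before the tax: set 717 − 5P = 2P + 269 → P* = $64, Q* = 397.
With the tax collected from sellers, supply shifts: Qs = 2(P − 3.5) + 269.
New equilibrium: buyers pay $65, sellers receive $61.5, Q = 392. (Wedge: Pb − Ps = 3.5.)
Quantity falls by |ΔQ| = |397 − 392| = 5.
DWL = ½ · t · |ΔQ| = ½ · 3.5 · 5 = $8.75.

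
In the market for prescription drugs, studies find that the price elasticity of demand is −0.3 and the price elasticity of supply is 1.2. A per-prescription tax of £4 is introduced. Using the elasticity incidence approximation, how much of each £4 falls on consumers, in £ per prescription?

Consumers bear ≈ £3.2 per prescription.

Incidence ratio: consumers' share ≈ εs / (εs + |εd|) = 1.2 / (1.2 + 0.3) = 0.8.
So consumers bear ≈ 0.8 × £4 = £3.2; suppliers bear £0.8.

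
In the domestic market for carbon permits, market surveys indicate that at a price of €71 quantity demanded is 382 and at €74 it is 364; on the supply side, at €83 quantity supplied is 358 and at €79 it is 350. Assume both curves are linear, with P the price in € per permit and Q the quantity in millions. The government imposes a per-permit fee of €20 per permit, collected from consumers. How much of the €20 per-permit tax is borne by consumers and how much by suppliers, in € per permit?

Consumers bear €5 per permit; suppliers bear €15 per permit.

Demand slope: (364 − 382)/(74 − 71) = -6, so Qd = 808 − 6P.
Supply slope: (350 − 358)/(79 − 83) = 2, so Qs = 2P + 192.
Without the tax, 808 − 6P = 2P + 192 gives 8P = 616, so P* = €77 and Q* = 346.
With the tax collected from consumers, demand (in seller-price terms) shifts: Qd = 808 − 6(P + 20).
Solving gives Q = 316 with consumers paying €82 and suppliers receiving €62 (the €20 wedge).
Burden on consumers: €5; on suppliers: €15. (They sum to €20.)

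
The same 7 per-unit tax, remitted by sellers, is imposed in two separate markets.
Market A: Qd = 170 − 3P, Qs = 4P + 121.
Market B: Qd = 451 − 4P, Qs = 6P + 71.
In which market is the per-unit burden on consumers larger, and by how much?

Market A: pre-tax P* = 7, Q* = 149; post-tax Q = 137; per-unit burden on consumers = 4.
Market B: pre-tax P* = 38, Q* = 299; post-tax Q = 282.2; per-unit burden on consumers = 4.2.
Difference: 4 vs 4.2 → market B is larger by 0.2.

Market B, by 0.2.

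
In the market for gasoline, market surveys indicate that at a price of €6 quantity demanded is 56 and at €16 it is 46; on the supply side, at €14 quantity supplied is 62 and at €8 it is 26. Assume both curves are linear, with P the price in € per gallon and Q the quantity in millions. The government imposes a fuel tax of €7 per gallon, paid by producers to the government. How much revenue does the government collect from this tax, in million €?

Tax revenue = €308 million.

Demand slope: (46 − 56)/(16 − 6) = -1, so Qd = 62 − P.
Supply slope: (26 − 62)/(8 − 14) = 6, so Qs = 6P − 22.
Without the tax, 62 − P = 6P − 22 gives 7P = 84, so P* = €12 and Q* = 50.
With the tax collected from producers, supply shifts: Qs = 6(P − 7) − 22.
Solving gives Q = 44 with buyers paying €18 and producers receiving €11 (the €7 wedge).
Revenue = t · Q = 7 · 44 = €308.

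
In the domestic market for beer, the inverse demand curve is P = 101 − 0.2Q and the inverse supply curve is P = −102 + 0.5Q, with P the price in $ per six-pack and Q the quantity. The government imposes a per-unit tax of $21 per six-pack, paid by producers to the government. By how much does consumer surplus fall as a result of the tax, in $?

Consumer surplus falls by $1650.

Rewrite in direct form: Qd = 505 − 5P and Qs = 2P + 204.
Without the tax, 505 − 5P = 2P + 204 gives 7P = 301, so P* = $43 and Q* = 290.
With the tax collected from producers, supply shifts: Qs = 2(P − 21) + 204.
New equilibrium: buyers pay $49, producers receive $28, Q = 260. (Wedge: Pb − Ps = 21.)
ΔCS is the trapezoid between Q = 260 and Q = 290 of height $6: ½ · (290 + 260) · 6 = $1650.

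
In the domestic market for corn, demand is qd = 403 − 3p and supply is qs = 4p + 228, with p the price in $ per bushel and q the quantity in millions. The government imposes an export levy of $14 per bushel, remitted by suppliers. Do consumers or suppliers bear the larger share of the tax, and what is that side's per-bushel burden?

Consumers bear the larger share: $8 per bushel.

Without the tax, 403 − 3p = 4p + 228 gives 7p = 175, so p* = $25 and q* = 328.
With the tax collected from suppliers, supply shifts: qs = 4(p − 14) + 228.
Solving gives q = 304 with consumers paying $33 and suppliers receiving $19 (the $14 wedge).
Per-bushel burden: consumers $8, suppliers $6.
Consumers take the larger share because demand is less price-elastic here (demand slope 3 vs supply slope 4).
The less price-elastic side of the market bears the larger share of a per-unit tax.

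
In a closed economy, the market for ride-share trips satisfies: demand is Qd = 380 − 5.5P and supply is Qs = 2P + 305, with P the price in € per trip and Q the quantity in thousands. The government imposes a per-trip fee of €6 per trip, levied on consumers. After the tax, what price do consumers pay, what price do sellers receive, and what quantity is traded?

Consumers pay €11.6; sellers receive €5.6; quantity = 316.2.

Before the tax: set 380 − 5.5P = 2P + 305 → P* = €10, Q* = 325.
With the tax collected from consumers, demand (in seller-price terms) shifts: Qd = 380 − 5.5(P + 6).
Solving gives Q = 316.2 with consumers paying €11.6 and sellers receiving €5.6 (the €6 wedge).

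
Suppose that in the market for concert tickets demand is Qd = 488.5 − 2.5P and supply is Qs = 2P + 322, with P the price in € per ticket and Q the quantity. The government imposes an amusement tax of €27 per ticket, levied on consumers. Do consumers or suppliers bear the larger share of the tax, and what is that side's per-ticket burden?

Suppliers bear the larger share: €15 per ticket.

Before the tax: set 488.5 − 2.5P = 2P + 322 → P* = €37, Q* = 396.
With the tax collected from consumers, demand (in seller-price terms) shifts: Qd = 488.5 − 2.5(P + 27).
Solving gives Q = 366 with consumers paying €49 and suppliers receiving €22 (the €27 wedge).
Per-ticket burden: consumers €12, suppliers €15.
Suppliers take the larger share because supply is less price-elastic here (demand slope 2.5 vs supply slope 2).
The less price-elastic side of the market bears the larger share of a per-unit tax.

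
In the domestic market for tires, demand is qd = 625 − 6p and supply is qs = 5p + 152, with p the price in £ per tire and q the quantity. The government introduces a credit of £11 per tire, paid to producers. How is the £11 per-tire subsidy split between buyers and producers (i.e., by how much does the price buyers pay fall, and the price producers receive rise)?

Buyers gain £5 per tire; producers gain £6 per tire.

Without the subsidy, 625 − 6p = 5p + 152 gives 11p = 473, so p* = £43 and q* = 367.
With a per-unit subsidy paid to producers, each receives p + 11 per unit sold, so supply becomes qs = 5(p + 11) + 152.
Solving gives q = 397 with buyers paying £38 and producers receiving £49 (the £11 wedge).
Gain to buyers: £5; to producers: £6. (They sum to £11.)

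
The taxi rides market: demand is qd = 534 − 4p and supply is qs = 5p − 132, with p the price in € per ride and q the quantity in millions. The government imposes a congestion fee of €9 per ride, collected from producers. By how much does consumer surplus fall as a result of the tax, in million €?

Consumer surplus falls by €1140 million.

Before the tax: set 534 − 4p = 5p − 132 → p* = €74, q* = 238.
With the tax collected from producers, supply shifts: qs = 5(p − 9) − 132.
Solving gives q = 218 with buyers paying €79 and producers receiving €70 (the €9 wedge).
ΔCS is the trapezoid between Q = 218 and Q = 238 of height €5: ½ · (238 + 218) · 5 = €1140.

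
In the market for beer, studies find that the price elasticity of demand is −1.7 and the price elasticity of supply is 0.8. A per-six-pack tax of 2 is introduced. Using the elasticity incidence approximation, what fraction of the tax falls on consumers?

Incidence ratio: consumers' share ≈ εs / (εs + |εd|) = 0.8 / (0.8 + 1.7) = 0.32.
Supply is the less elastic side, so consumers bear the smaller share.

Consumers' share ≈ 0.32.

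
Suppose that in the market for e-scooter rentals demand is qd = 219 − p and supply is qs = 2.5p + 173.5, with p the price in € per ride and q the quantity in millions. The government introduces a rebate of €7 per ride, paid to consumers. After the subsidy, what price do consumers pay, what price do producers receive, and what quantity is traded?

Consumers pay €8; producers receive €15; quantity = 211.

Without the subsidy, 219 − p = 2.5p + 173.5 gives 3.5p = 45.5, so p* = €13 and q* = 206.
With a per-unit subsidy paid to consumers, each effectively pays p − 7, so demand becomes qd = 219 − (p − 7).
New equilibrium: consumers pay €8, producers receive €15, q = 211. (Wedge: pb − ps = −7.)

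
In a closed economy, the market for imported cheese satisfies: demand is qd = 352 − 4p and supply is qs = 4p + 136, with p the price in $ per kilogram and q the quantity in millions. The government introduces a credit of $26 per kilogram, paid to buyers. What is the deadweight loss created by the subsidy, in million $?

Without the subsidy, 352 − 4p = 4p + 136 gives 8p = 216, so p* = $27 and q* = 244.
With a per-unit subsidy paid to buyers, each effectively pays p − 26, so demand becomes qd = 352 − 4(p − 26).
New equilibrium: buyers pay $14, suppliers receive $40, q = 296. (Wedge: pb − ps = −26.)
Quantity rises by |ΔQ| = |244 − 296| = 52.
DWL = ½ · t · |ΔQ| = ½ · 26 · 52 = $676.

Deadweight loss = $676 million.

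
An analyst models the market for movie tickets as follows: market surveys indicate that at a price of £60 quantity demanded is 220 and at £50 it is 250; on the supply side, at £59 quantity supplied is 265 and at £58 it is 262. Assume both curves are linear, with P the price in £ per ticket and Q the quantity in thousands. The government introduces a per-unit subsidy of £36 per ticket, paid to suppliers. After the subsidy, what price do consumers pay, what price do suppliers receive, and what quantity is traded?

Demand slope: (250 − 220)/(50 − 60) = -3, so Qd = 400 − 3P.
Supply slope: (262 − 265)/(58 − 59) = 3, so Qs = 3P + 88.
Without the subsidy, 400 − 3P = 3P + 88 gives 6P = 312, so P* = £52 and Q* = 244.
With a per-unit subsidy paid to suppliers, each receives P + 36 per unit sold, so supply becomes Qs = 3(P + 36) + 88.
Solving gives Q = 298 with consumers paying £34 and suppliers receiving £70 (the £36 wedge).

Consumers pay £34; suppliers receive £70; quantity = 298.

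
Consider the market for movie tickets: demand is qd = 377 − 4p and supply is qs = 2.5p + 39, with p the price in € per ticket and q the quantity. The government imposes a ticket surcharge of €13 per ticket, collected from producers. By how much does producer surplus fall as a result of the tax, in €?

Producer surplus falls by €1272.

Without the tax, 377 − 4p = 2.5p + 39 gives 6.5p = 338, so p* = €52 and q* = 169.
With the tax collected from producers, supply shifts: qs = 2.5(p − 13) + 39.
Solving gives q = 149 with buyers paying €57 and producers receiving €44 (the €13 wedge).
ΔPS is the trapezoid between Q = 149 and Q = 169 of height €8: ½ · (169 + 149) · 8 = €1272.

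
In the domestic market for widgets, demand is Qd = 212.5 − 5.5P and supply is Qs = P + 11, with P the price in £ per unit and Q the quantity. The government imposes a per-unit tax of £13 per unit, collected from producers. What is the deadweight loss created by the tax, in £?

Without the tax, 212.5 − 5.5P = P + 11 gives 6.5P = 201.5, so P* = £31 and Q* = 42.
With the tax collected from producers, supply shifts: Qs = (P − 13) + 11.
New equilibrium: buyers pay £33, producers receive £20, Q = 31. (Wedge: Pb − Ps = 13.)
Quantity falls by |ΔQ| = |42 − 31| = 11.
DWL = ½ · t · |ΔQ| = ½ · 13 · 11 = £71.5.

Deadweight loss = £71.5.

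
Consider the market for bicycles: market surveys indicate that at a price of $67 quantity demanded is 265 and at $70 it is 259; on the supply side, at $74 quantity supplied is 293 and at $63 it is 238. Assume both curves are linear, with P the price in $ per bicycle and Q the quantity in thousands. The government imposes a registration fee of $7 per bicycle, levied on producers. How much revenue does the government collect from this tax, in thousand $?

Demand slope: (259 − 265)/(70 − 67) = -2, so Qd = 399 − 2P.
Supply slope: (238 − 293)/(63 − 74) = 5, so Qs = 5P − 77.
Before the tax: set 399 − 2P = 5P − 77 → P* = $68, Q* = 263.
With the tax collected from producers, supply shifts: Qs = 5(P − 7) − 77.
Solving gives Q = 253 with consumers paying $73 and producers receiving $66 (the $7 wedge).
Revenue = t · Q = 7 · 253 = $1771.

Tax revenue = $1771 thousand.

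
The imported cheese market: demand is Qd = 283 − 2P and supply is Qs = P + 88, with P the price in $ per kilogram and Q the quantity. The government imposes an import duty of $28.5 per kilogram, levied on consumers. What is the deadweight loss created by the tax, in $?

Deadweight loss = $270.75.

Before the tax: set 283 − 2P = P + 88 → P* = $65, Q* = 153.
With the tax collected from consumers, demand (in seller-price terms) shifts: Qd = 283 − 2(P + 28.5).
New equilibrium: consumers pay $74.5, sellers receive $46, Q = 134. (Wedge: Pb − Ps = 28.5.)
Quantity falls by |ΔQ| = |153 − 134| = 19.
DWL = ½ · t · |ΔQ| = ½ · 28.5 · 19 = $270.75.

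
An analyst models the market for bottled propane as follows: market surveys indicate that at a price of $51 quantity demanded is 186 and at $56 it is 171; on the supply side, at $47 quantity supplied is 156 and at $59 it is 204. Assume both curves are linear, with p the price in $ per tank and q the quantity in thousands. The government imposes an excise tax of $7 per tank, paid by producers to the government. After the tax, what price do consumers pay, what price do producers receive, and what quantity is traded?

Consumers pay $57; producers receive $50; quantity = 168.

Demand slope: (171 − 186)/(56 − 51) = -3, so qd = 339 − 3p.
Supply slope: (204 − 156)/(59 − 47) = 4, so qs = 4p − 32.
Before the tax: set 339 − 3p = 4p − 32 → p* = $53, q* = 180.
With the tax collected from producers, supply shifts: qs = 4(p − 7) − 32.
Solving gives q = 168 with consumers paying $57 and producers receiving $50 (the $7 wedge).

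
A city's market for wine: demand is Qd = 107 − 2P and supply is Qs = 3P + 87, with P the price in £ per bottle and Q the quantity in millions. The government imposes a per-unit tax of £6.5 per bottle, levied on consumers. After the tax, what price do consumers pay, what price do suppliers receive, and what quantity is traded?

Before the tax: set 107 − 2P = 3P + 87 → P* = £4, Q* = 99.
With the tax collected from consumers, demand (in seller-price terms) shifts: Qd = 107 − 2(P + 6.5).
Solving gives Q = 91.2 with consumers paying £7.9 and suppliers receiving £1.4 (the £6.5 wedge).
The less price-elastic side of the market bears the larger share of a per-unit tax.

Consumers pay £7.9; suppliers receive £1.4; quantity = 91.2.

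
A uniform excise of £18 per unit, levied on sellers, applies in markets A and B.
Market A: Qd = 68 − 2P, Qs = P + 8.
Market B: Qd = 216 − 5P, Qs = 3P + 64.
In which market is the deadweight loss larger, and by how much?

Market B, by £195.75.

Market A: pre-tax P* = £20, Q* = 28; post-tax Q = 16; deadweight loss = £108.
Market B: pre-tax P* = £19, Q* = 121; post-tax Q = 87.25; deadweight loss = £303.75.
Difference: £108 vs £303.75 → market B is larger by £195.75.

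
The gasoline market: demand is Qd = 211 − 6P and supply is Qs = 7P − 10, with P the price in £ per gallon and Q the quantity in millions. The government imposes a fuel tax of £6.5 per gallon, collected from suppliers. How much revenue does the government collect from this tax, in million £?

Before the tax: set 211 − 6P = 7P − 10 → P* = £17, Q* = 109.
With the tax collected from suppliers, supply shifts: Qs = 7(P − 6.5) − 10.
New equilibrium: buyers pay £20.5, suppliers receive £14, Q = 88. (Wedge: Pb − Ps = 6.5.)
Revenue = t · Q = 6.5 · 88 = £572.

Tax revenue = £572 million.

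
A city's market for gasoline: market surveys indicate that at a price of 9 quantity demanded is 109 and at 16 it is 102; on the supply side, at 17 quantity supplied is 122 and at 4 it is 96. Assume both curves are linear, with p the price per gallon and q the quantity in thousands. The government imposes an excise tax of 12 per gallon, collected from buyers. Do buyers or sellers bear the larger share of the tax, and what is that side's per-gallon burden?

Demand slope: (102 − 109)/(16 − 9) = -1, so qd = 118 − p.
Supply slope: (96 − 122)/(4 − 17) = 2, so qs = 2p + 88.
Without the tax, 118 − p = 2p + 88 gives 3p = 30, so p* = 10 and q* = 108.
With the tax collected from buyers, demand (in seller-price terms) shifts: qd = 118 − (p + 12).
Solving gives q = 100 with buyers paying 18 and sellers receiving 6 (the 12 wedge).
Per-gallon burden: buyers 8, sellers 4.
Buyers take the larger share because demand is less price-elastic here (demand slope 1 vs supply slope 2).
The less price-elastic side of the market bears the larger share of a per-unit tax.

Buyers bear the larger share: 8 per gallon.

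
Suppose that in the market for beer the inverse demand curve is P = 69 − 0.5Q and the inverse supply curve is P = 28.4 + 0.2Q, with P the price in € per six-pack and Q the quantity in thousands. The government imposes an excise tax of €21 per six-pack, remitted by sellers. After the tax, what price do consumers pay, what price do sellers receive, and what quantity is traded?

Inverting to Q(P) form: Qd = 138 − 2P; Qs = 5P − 142.
Without the tax, 138 − 2P = 5P − 142 gives 7P = 280, so P* = €40 and Q* = 58.
With the tax collected from sellers, supply shifts: Qs = 5(P − 21) − 142.
Solving gives Q = 28 with consumers paying €55 and sellers receiving €34 (the €21 wedge).

Consumers pay €55; sellers receive €34; quantity = 28.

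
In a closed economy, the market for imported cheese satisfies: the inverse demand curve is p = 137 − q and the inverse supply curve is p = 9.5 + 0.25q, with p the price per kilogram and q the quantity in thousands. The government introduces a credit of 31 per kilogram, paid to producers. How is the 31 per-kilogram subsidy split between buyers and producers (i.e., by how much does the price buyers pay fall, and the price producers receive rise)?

Rewrite in direct form: qd = 137 − p and qs = 4p − 38.
Before the subsidy: set 137 − p = 4p − 38 → p* = 35, q* = 102.
With a per-unit subsidy paid to producers, each receives p + 31 per unit sold, so supply becomes qs = 4(p + 31) − 38.
Solving gives q = 126.8 with buyers paying 10.2 and producers receiving 41.2 (the 31 wedge).
Gain to buyers: 24.8; to producers: 6.2. (They sum to 31.)

Buyers gain 24.8 per kilogram; producers gain 6.2 per kilogram.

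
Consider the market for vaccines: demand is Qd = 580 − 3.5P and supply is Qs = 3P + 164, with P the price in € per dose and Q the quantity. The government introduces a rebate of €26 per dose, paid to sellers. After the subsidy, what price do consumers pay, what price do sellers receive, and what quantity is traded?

Without the subsidy, 580 − 3.5P = 3P + 164 gives 6.5P = 416, so P* = €64 and Q* = 356.
With a per-unit subsidy paid to sellers, each receives P + 26 per unit sold, so supply becomes Qs = 3(P + 26) + 164.
New equilibrium: consumers pay €52, sellers receive €78, Q = 398. (Wedge: Pb − Ps = −26.)

Consumers pay €52; sellers receive €78; quantity = 398.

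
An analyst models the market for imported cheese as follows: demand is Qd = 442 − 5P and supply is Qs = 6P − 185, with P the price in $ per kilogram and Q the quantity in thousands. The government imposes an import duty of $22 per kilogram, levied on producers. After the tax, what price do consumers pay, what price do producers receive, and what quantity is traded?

Without the tax, 442 − 5P = 6P − 185 gives 11P = 627, so P* = $57 and Q* = 157.
With the tax collected from producers, supply shifts: Qs = 6(P − 22) − 185.
Solving gives Q = 97 with consumers paying $69 and producers receiving $47 (the $22 wedge).

Consumers pay $69; producers receive $47; quantity = 97.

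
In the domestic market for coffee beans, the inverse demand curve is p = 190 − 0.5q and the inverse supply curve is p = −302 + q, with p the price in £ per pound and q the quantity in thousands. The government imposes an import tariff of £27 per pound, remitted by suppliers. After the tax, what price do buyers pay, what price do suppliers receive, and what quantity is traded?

Buyers pay £35; suppliers receive £8; quantity = 310.

Rewrite in direct form: qd = 380 − 2p and qs = p + 302.
Without the tax, 380 − 2p = p + 302 gives 3p = 78, so p* = £26 and q* = 328.
With the tax collected from suppliers, supply shifts: qs = (p − 27) + 302.
New equilibrium: buyers pay £35, suppliers receive £8, q = 310. (Wedge: pb − ps = 27.)
The less price-elastic side of the market bears the larger share of a per-unit tax.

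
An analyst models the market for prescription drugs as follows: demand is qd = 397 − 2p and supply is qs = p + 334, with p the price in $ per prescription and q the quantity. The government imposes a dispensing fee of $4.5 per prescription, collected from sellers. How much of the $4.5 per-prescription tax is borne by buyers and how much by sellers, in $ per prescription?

Without the tax, 397 − 2p = p + 334 gives 3p = 63, so p* = $21 and q* = 355.
With the tax collected from sellers, supply shifts: qs = (p − 4.5) + 334.
New equilibrium: buyers pay $22.5, sellers receive $18, q = 352. (Wedge: pb − ps = 4.5.)
Burden on buyers: $1.5; on sellers: $3. (They sum to $4.5.)

Buyers bear $1.5 per prescription; sellers bear $3 per prescription.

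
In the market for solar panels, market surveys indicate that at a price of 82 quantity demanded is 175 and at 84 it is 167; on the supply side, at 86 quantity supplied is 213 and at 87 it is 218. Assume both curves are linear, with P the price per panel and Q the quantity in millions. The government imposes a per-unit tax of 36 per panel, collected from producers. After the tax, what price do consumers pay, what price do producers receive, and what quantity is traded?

Consumers pay 100; producers receive 64; quantity = 103.

Demand slope: (167 − 175)/(84 − 82) = -4, so Qd = 503 − 4P.
Supply slope: (218 − 213)/(87 − 86) = 5, so Qs = 5P − 217.
Without the tax, 503 − 4P = 5P − 217 gives 9P = 720, so P* = 80 and Q* = 183.
With the tax collected from producers, supply shifts: Qs = 5(P − 36) − 217.
Solving gives Q = 103 with consumers paying 100 and producers receiving 64 (the 36 wedge).
The less price-elastic side of the market bears the larger share of a per-unit tax.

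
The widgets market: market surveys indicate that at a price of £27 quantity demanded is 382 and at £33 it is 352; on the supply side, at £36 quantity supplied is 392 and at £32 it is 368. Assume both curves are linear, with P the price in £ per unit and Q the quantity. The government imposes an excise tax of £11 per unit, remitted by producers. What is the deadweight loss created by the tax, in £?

Deadweight loss = £165.

Demand slope: (352 − 382)/(33 − 27) = -5, so Qd = 517 − 5P.
Supply slope: (368 − 392)/(32 − 36) = 6, so Qs = 6P + 176.
Without the tax, 517 − 5P = 6P + 176 gives 11P = 341, so P* = £31 and Q* = 362.
With the tax collected from producers, supply shifts: Qs = 6(P − 11) + 176.
Solving gives Q = 332 with buyers paying £37 and producers receiving £26 (the £11 wedge).
Quantity falls by |ΔQ| = |362 − 332| = 30.
DWL = ½ · t · |ΔQ| = ½ · 11 · 30 = £165.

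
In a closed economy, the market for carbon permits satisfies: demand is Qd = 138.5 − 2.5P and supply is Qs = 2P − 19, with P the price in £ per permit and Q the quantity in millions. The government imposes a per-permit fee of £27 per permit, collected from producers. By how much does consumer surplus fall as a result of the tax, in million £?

Consumer surplus falls by £432 million.

Without the tax, 138.5 − 2.5P = 2P − 19 gives 4.5P = 157.5, so P* = £35 and Q* = 51.
With the tax collected from producers, supply shifts: Qs = 2(P − 27) − 19.
Solving gives Q = 21 with consumers paying £47 and producers receiving £20 (the £27 wedge).
ΔCS is the trapezoid between Q = 21 and Q = 51 of height £12: ½ · (51 + 21) · 12 = £432.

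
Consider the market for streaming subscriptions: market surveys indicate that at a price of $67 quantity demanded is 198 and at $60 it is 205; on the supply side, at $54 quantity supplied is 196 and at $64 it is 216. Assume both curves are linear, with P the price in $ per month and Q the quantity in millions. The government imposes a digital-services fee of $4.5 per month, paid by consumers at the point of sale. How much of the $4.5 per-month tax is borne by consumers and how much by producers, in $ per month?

Demand slope: (205 − 198)/(60 − 67) = -1, so Qd = 265 − P.
Supply slope: (216 − 196)/(64 − 54) = 2, so Qs = 2P + 88.
Without the tax, 265 − P = 2P + 88 gives 3P = 177, so P* = $59 and Q* = 206.
With the tax collected from consumers, demand (in seller-price terms) shifts: Qd = 265 − (P + 4.5).
Solving gives Q = 203 with consumers paying $62 and producers receiving $57.5 (the $4.5 wedge).
Burden on consumers: $3; on producers: $1.5. (They sum to $4.5.)
The less price-elastic side of the market bears the larger share of a per-unit tax.

Consumers bear $3 per month; producers bear $1.5 per month.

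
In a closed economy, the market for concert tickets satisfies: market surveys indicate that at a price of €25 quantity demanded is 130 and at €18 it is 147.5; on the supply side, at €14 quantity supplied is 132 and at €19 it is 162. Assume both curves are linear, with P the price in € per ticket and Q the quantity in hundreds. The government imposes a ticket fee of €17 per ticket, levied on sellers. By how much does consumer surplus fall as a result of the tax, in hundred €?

Demand slope: (147.5 − 130)/(18 − 25) = -2.5, so Qd = 192.5 − 2.5P.
Supply slope: (162 − 132)/(19 − 14) = 6, so Qs = 6P + 48.
Without the tax, 192.5 − 2.5P = 6P + 48 gives 8.5P = 144.5, so P* = €17 and Q* = 150.
With the tax collected from sellers, supply shifts: Qs = 6(P − 17) + 48.
Solving gives Q = 120 with buyers paying €29 and sellers receiving €12 (the €17 wedge).
ΔCS is the trapezoid between Q = 120 and Q = 150 of height €12: ½ · (150 + 120) · 12 = €1620.

Consumer surplus falls by €1620 hundred.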